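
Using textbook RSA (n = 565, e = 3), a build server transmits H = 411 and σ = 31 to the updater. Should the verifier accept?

σ^2 ≡ 31^2 = 961 ≡ 396
3 = 2 + 1, so σ^3 ≡ 396·31 ≡ 411 (mod 565)
411 = H, so the signature checks out.

accept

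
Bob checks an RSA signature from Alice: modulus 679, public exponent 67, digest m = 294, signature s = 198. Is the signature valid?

s^67 mod 679 = 9
The recovered value 9 does not match the digest 294.

invalid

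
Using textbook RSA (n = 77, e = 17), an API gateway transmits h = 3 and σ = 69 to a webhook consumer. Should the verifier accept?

σ^2 ≡ 69^2 = 4761 ≡ 64
σ^4 ≡ 64^2 = 4096 ≡ 15
σ^8 ≡ 15^2 = 225 ≡ 71
σ^16 ≡ 71^2 = 5041 ≡ 36
17 = 16 + 1, so σ^17 ≡ 36·69 ≡ 20 (mod 77)
σ^17 mod 77 = 20, but h = 3.

reject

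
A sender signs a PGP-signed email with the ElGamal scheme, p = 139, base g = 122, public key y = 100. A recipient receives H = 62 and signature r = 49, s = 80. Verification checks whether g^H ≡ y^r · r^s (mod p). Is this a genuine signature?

forged

Left side g^H mod p:
Squares mod 139: 122^1≡122, 122^2≡11, 122^4≡121, 122^8≡46, 122^16≡31, 122^32≡127
62 = 32 + 16 + 8 + 4 + 2, so 122^62 ≡ 127·31·46·121·11 ≡ 51 (mod 139)
Right side y^r · r^s mod p:
Squares mod 139: 100^1≡100, 100^2≡131, 100^4≡64, 100^8≡65, 100^16≡55, 100^32≡106
49 = 32 + 16 + 1, so 100^49 ≡ 106·55·100 ≡ 34 (mod 139)
Squares mod 139: 49^1≡49, 49^2≡38, 49^4≡54, 49^8≡136, 49^16≡9, 49^32≡81, 49^64≡28
80 = 64 + 16, so 49^80 ≡ 28·9 ≡ 113 (mod 139)
34·113 = 3842 ≡ 89 (mod 139)
51 ≠ 89, so verification fails.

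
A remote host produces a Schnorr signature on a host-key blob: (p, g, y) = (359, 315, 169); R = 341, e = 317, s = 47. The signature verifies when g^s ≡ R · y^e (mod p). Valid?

yes

g^s mod p:
315^2 = 99225 ≡ 141
315^4 ≡ 141^2 = 19881 ≡ 136
315^8 ≡ 136^2 = 18496 ≡ 187
315^16 ≡ 187^2 = 34969 ≡ 146
315^32 ≡ 146^2 = 21316 ≡ 135
47 = 32 + 8 + 4 + 2 + 1, so 315^47 ≡ 135·187·136·141·315 ≡ 319 (mod 359)
R · y^e mod p:
169^2 = 28561 ≡ 200
169^4 ≡ 200^2 = 40000 ≡ 151
169^8 ≡ 151^2 = 22801 ≡ 184
169^16 ≡ 184^2 = 33856 ≡ 110
169^32 ≡ 110^2 = 12100 ≡ 253
169^64 ≡ 253^2 = 64009 ≡ 107
169^128 ≡ 107^2 = 11449 ≡ 320
169^256 ≡ 320^2 = 102400 ≡ 85
317 = 256 + 32 + 16 + 8 + 4 + 1, so 169^317 ≡ 85·253·110·184·151·169 ≡ 82 (mod 359)
341·82 = 27962 ≡ 319 (mod 359)
319 ≡ 319 (mod 359); signature holds.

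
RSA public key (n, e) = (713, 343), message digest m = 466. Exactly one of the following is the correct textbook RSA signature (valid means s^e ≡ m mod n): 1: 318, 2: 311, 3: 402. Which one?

2

Candidate 1: Squares mod 713: 318^1≡318, 318^2≡591, 318^4≡624, 318^8≡78, 318^16≡380, 318^32≡374, 318^64≡128, 318^128≡698, 318^256≡225; 343 = 256 + 64 + 16 + 4 + 2 + 1, so 318^343 ≡ 225·128·380·624·591·318 ≡ 605 (mod 713)
Candidate 2: Squares mod 713: 311^1≡311, 311^2≡466, 311^4≡404, 311^8≡652, 311^16≡156, 311^32≡94, 311^64≡280, 311^128≡683, 311^256≡187; 343 = 256 + 64 + 16 + 4 + 2 + 1, so 311^343 ≡ 187·280·156·404·466·311 ≡ 466 (mod 713)
  → matches m = 466
Candidate 3: Squares mod 713: 402^1≡402, 402^2≡466, 402^4≡404, 402^8≡652, 402^16≡156, 402^32≡94, 402^64≡280, 402^128≡683, 402^256≡187; 343 = 256 + 64 + 16 + 4 + 2 + 1, so 402^343 ≡ 187·280·156·404·466·402 ≡ 247 (mod 713)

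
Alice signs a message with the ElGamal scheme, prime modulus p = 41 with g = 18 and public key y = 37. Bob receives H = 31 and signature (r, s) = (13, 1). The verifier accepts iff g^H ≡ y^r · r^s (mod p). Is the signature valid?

invalid

Left side g^H mod p:
18^2 = 324 ≡ 37
18^4 ≡ 37^2 = 1369 ≡ 16
18^8 ≡ 16^2 = 256 ≡ 10
18^16 ≡ 10^2 = 100 ≡ 18
31 = 16 + 8 + 4 + 2 + 1, so 18^31 ≡ 18·10·16·37·18 ≡ 18 (mod 41)
Right side y^r · r^s mod p:
37^2 = 1369 ≡ 16
37^4 ≡ 16^2 = 256 ≡ 10
37^8 ≡ 10^2 = 100 ≡ 18
13 = 8 + 4 + 1, so 37^13 ≡ 18·10·37 ≡ 18 (mod 41)
13^1 mod 41 = 13
18·13 = 234 ≡ 29 (mod 41)
18 ≠ 29, so verification fails.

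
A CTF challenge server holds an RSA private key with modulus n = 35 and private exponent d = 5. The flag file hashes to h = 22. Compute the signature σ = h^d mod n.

Squares mod 35: h^1≡22, h^2≡29, h^4≡1
5 = 4 + 1, so h^5 ≡ 1·22 ≡ 22 (mod 35)

22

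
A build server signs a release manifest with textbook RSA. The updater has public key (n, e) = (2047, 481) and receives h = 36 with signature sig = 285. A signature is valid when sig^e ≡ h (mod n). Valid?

yes

sig^2 ≡ 285^2 = 81225 ≡ 1392
sig^4 ≡ 1392^2 = 1937664 ≡ 1202
sig^8 ≡ 1202^2 = 1444804 ≡ 1669
sig^16 ≡ 1669^2 = 2785561 ≡ 1641
sig^32 ≡ 1641^2 = 2692881 ≡ 1076
sig^64 ≡ 1076^2 = 1157776 ≡ 1221
sig^128 ≡ 1221^2 = 1490841 ≡ 625
sig^256 ≡ 625^2 = 390625 ≡ 1695
481 = 256 + 128 + 64 + 32 + 1, so sig^481 ≡ 1695·625·1221·1076·285 ≡ 36 (mod 2047)
sig^481 mod 2047 = 36 matches h.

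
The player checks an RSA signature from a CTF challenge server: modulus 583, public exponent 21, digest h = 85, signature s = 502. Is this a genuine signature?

s^2 ≡ 502^2 = 252004 ≡ 148
s^4 ≡ 148^2 = 21904 ≡ 333
s^8 ≡ 333^2 = 110889 ≡ 119
s^16 ≡ 119^2 = 14161 ≡ 169
21 = 16 + 4 + 1, so s^21 ≡ 169·333·502 ≡ 40 (mod 583)
s^21 mod 583 = 40, but h = 85.

forged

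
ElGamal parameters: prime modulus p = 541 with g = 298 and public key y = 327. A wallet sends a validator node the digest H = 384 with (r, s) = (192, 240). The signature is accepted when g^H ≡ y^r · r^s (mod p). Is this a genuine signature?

Left side g^H mod p:
298^2 = 88804 ≡ 80
298^4 ≡ 80^2 = 6400 ≡ 449
298^8 ≡ 449^2 = 201601 ≡ 349
298^16 ≡ 349^2 = 121801 ≡ 76
298^32 ≡ 76^2 = 5776 ≡ 366
298^64 ≡ 366^2 = 133956 ≡ 329
298^128 ≡ 329^2 = 108241 ≡ 41
298^256 ≡ 41^2 = 1681 ≡ 58
384 = 256 + 128, so 298^384 ≡ 58·41 ≡ 214 (mod 541)
Right side y^r · r^s mod p:
327^2 = 106929 ≡ 352
327^4 ≡ 352^2 = 123904 ≡ 15
327^8 ≡ 15^2 = 225
327^16 ≡ 225^2 = 50625 ≡ 312
327^32 ≡ 312^2 = 97344 ≡ 505
327^64 ≡ 505^2 = 255025 ≡ 214
327^128 ≡ 214^2 = 45796 ≡ 352
192 = 128 + 64, so 327^192 ≡ 352·214 ≡ 129 (mod 541)
192^2 = 36864 ≡ 76
192^4 ≡ 76^2 = 5776 ≡ 366
192^8 ≡ 366^2 = 133956 ≡ 329
192^16 ≡ 329^2 = 108241 ≡ 41
192^32 ≡ 41^2 = 1681 ≡ 58
192^64 ≡ 58^2 = 3364 ≡ 118
192^128 ≡ 118^2 = 13924 ≡ 399
240 = 128 + 64 + 32 + 16, so 192^240 ≡ 399·118·58·41 ≡ 505 (mod 541)
129·505 = 65145 ≡ 225 (mod 541)
214 ≠ 225, so verification fails.

forged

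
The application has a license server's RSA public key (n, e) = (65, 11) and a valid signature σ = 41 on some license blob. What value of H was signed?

46

Squares mod 65: σ^1≡41, σ^2≡56, σ^4≡16, σ^8≡61
11 = 8 + 2 + 1, so σ^11 ≡ 61·56·41 ≡ 46 (mod 65)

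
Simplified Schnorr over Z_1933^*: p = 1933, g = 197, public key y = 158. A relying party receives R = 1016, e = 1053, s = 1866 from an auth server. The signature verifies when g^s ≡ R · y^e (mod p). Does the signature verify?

verifies

g^s mod p:
197^2 = 38809 ≡ 149
197^4 ≡ 149^2 = 22201 ≡ 938
197^8 ≡ 938^2 = 879844 ≡ 329
197^16 ≡ 329^2 = 108241 ≡ 1926
197^32 ≡ 1926^2 = 3709476 ≡ 49
197^64 ≡ 49^2 = 2401 ≡ 468
197^128 ≡ 468^2 = 219024 ≡ 595
197^256 ≡ 595^2 = 354025 ≡ 286
197^512 ≡ 286^2 = 81796 ≡ 610
197^1024 ≡ 610^2 = 372100 ≡ 964
1866 = 1024 + 512 + 256 + 64 + 8 + 2, so 197^1866 ≡ 964·610·286·468·329·149 ≡ 792 (mod 1933)
R · y^e mod p:
158^2 = 24964 ≡ 1768
158^4 ≡ 1768^2 = 3125824 ≡ 163
158^8 ≡ 163^2 = 26569 ≡ 1440
158^16 ≡ 1440^2 = 2073600 ≡ 1424
158^32 ≡ 1424^2 = 2027776 ≡ 59
158^64 ≡ 59^2 = 3481 ≡ 1548
158^128 ≡ 1548^2 = 2396304 ≡ 1317
158^256 ≡ 1317^2 = 1734489 ≡ 588
158^512 ≡ 588^2 = 345744 ≡ 1670
158^1024 ≡ 1670^2 = 2788900 ≡ 1514
1053 = 1024 + 16 + 8 + 4 + 1, so 158^1053 ≡ 1514·1424·1440·163·158 ≡ 16 (mod 1933)
1016·16 = 16256 ≡ 792 (mod 1933)
792 ≡ 792 (mod 1933); signature holds.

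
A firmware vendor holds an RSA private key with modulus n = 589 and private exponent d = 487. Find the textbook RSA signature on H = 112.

H^2 ≡ 112^2 = 12544 ≡ 175
H^4 ≡ 175^2 = 30625 ≡ 586
H^8 ≡ 586^2 = 343396 ≡ 9
H^16 ≡ 9^2 = 81
H^32 ≡ 81^2 = 6561 ≡ 82
H^64 ≡ 82^2 = 6724 ≡ 245
H^128 ≡ 245^2 = 60025 ≡ 536
H^256 ≡ 536^2 = 287296 ≡ 453
487 = 256 + 128 + 64 + 32 + 4 + 2 + 1, so H^487 ≡ 453·536·245·82·586·175·112 ≡ 131 (mod 589)

131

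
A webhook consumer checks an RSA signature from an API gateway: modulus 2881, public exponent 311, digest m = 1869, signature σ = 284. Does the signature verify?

verifies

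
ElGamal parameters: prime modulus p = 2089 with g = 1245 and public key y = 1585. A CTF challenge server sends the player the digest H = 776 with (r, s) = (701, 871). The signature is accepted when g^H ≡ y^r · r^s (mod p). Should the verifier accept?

reject

Left side g^H mod p:
Squares mod 2089: 1245^1≡1245, 1245^2≡2076, 1245^4≡169, 1245^8≡1404, 1245^16≡1289, 1245^32≡766, 1245^64≡1836, 1245^128≡1339, 1245^256≡559, 1245^512≡1220
776 = 512 + 256 + 8, so 1245^776 ≡ 1220·559·1404 ≡ 503 (mod 2089)
Right side y^r · r^s mod p:
Squares mod 2089: 1585^1≡1585, 1585^2≡1247, 1585^4≡793, 1585^8≡60, 1585^16≡1511, 1585^32≡1933, 1585^64≡1357, 1585^128≡1040, 1585^256≡1587, 1585^512≡1324
701 = 512 + 128 + 32 + 16 + 8 + 4 + 1, so 1585^701 ≡ 1324·1040·1933·1511·60·793·1585 ≡ 1865 (mod 2089)
Squares mod 2089: 701^1≡701, 701^2≡486, 701^4≡139, 701^8≡520, 701^16≡919, 701^32≡605, 701^64≡450, 701^128≡1956, 701^256≡977, 701^512≡1945
871 = 512 + 256 + 64 + 32 + 4 + 2 + 1, so 701^871 ≡ 1945·977·450·605·139·486·701 ≡ 1341 (mod 2089)
1865·1341 = 2500965 ≡ 432 (mod 2089)
503 ≠ 432, so verification fails.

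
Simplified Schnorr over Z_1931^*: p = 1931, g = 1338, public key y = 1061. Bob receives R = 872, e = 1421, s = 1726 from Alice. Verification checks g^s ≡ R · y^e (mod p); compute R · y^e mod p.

1626

1061^1421 mod 1931 = 1831
R · y^e ≡ 872·1831 = 1596632 ≡ 1626 (mod 1931)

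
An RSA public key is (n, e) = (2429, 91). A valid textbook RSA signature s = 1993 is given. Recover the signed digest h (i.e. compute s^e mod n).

1930

s^2 ≡ 1993^2 = 3972049 ≡ 634
s^4 ≡ 634^2 = 401956 ≡ 1171
s^8 ≡ 1171^2 = 1371241 ≡ 1285
s^16 ≡ 1285^2 = 1651225 ≡ 1934
s^32 ≡ 1934^2 = 3740356 ≡ 2125
s^64 ≡ 2125^2 = 4515625 ≡ 114
91 = 64 + 16 + 8 + 2 + 1, so s^91 ≡ 114·1934·1285·634·1993 ≡ 1930 (mod 2429)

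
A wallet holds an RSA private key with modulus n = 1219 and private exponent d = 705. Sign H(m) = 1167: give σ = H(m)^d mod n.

Squares mod 1219: (H(m))^1≡1167, (H(m))^2≡266, (H(m))^4≡54, (H(m))^8≡478, (H(m))^16≡531, (H(m))^32≡372, (H(m))^64≡637, (H(m))^128≡1061, (H(m))^256≡584, (H(m))^512≡955
705 = 512 + 128 + 64 + 1, so (H(m))^705 ≡ 955·1061·637·1167 ≡ 1167 (mod 1219)

1167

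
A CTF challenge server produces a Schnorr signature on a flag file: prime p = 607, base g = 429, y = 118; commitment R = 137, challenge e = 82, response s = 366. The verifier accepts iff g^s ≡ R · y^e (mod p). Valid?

yes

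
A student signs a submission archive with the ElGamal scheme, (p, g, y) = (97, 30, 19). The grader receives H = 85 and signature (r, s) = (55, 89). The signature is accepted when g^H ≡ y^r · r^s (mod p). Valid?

no

Left side g^H mod p:
Squares mod 97: 30^1≡30, 30^2≡27, 30^4≡50, 30^8≡75, 30^16≡96, 30^32≡1, 30^64≡1
85 = 64 + 16 + 4 + 1, so 30^85 ≡ 1·96·50·30 ≡ 52 (mod 97)
Right side y^r · r^s mod p:
Squares mod 97: 19^1≡19, 19^2≡70, 19^4≡50, 19^8≡75, 19^16≡96, 19^32≡1
55 = 32 + 16 + 4 + 2 + 1, so 19^55 ≡ 1·96·50·70·19 ≡ 42 (mod 97)
Squares mod 97: 55^1≡55, 55^2≡18, 55^4≡33, 55^8≡22, 55^16≡96, 55^32≡1, 55^64≡1
89 = 64 + 16 + 8 + 1, so 55^89 ≡ 1·96·22·55 ≡ 51 (mod 97)
42·51 = 2142 ≡ 8 (mod 97)
52 ≠ 8, so verification fails.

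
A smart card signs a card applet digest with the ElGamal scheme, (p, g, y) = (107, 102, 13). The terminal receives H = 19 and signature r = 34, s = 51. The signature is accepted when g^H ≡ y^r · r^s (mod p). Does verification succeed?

passes

Left side g^H mod p:
102^2 = 10404 ≡ 25
102^4 ≡ 25^2 = 625 ≡ 90
102^8 ≡ 90^2 = 8100 ≡ 75
102^16 ≡ 75^2 = 5625 ≡ 61
19 = 16 + 2 + 1, so 102^19 ≡ 61·25·102 ≡ 79 (mod 107)
Right side y^r · r^s mod p:
13^2 = 169 ≡ 62
13^4 ≡ 62^2 = 3844 ≡ 99
13^8 ≡ 99^2 = 9801 ≡ 64
13^16 ≡ 64^2 = 4096 ≡ 30
13^32 ≡ 30^2 = 900 ≡ 44
34 = 32 + 2, so 13^34 ≡ 44·62 ≡ 53 (mod 107)
34^2 = 1156 ≡ 86
34^4 ≡ 86^2 = 7396 ≡ 13
34^8 ≡ 13^2 = 169 ≡ 62
34^16 ≡ 62^2 = 3844 ≡ 99
34^32 ≡ 99^2 = 9801 ≡ 64
51 = 32 + 16 + 2 + 1, so 34^51 ≡ 64·99·86·34 ≡ 56 (mod 107)
53·56 = 2968 ≡ 79 (mod 107)
79 ≡ 79 (mod 107), so the signature is genuine.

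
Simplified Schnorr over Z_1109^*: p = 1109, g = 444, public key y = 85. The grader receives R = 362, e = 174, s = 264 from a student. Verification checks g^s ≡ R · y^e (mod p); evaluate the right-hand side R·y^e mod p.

510

Squares mod 1109: 85^1≡85, 85^2≡571, 85^4≡1104, 85^8≡25, 85^16≡625, 85^32≡257, 85^64≡618, 85^128≡428
174 = 128 + 32 + 8 + 4 + 2, so 85^174 ≡ 428·257·25·1104·571 ≡ 271 (mod 1109)
R · y^e ≡ 362·271 = 98102 ≡ 510 (mod 1109)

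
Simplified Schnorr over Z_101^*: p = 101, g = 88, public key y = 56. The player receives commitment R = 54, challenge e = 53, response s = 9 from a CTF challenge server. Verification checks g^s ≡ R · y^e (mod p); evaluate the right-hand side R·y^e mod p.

71

56^2 = 3136 ≡ 5
56^4 ≡ 5^2 = 25
56^8 ≡ 25^2 = 625 ≡ 19
56^16 ≡ 19^2 = 361 ≡ 58
56^32 ≡ 58^2 = 3364 ≡ 31
53 = 32 + 16 + 4 + 1, so 56^53 ≡ 31·58·25·56 ≡ 78 (mod 101)
R · y^e ≡ 54·78 = 4212 ≡ 71 (mod 101)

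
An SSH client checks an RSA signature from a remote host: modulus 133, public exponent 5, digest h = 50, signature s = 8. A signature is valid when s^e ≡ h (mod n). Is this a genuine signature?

s^2 ≡ 8^2 = 64
s^4 ≡ 64^2 = 4096 ≡ 106
5 = 4 + 1, so s^5 ≡ 106·8 ≡ 50 (mod 133)
Since 50 equals the digest 50, verification succeeds.

genuine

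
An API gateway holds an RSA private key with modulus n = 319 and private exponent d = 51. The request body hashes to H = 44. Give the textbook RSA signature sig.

264

H^2 ≡ 44^2 = 1936 ≡ 22
H^4 ≡ 22^2 = 484 ≡ 165
H^8 ≡ 165^2 = 27225 ≡ 110
H^16 ≡ 110^2 = 12100 ≡ 297
H^32 ≡ 297^2 = 88209 ≡ 165
51 = 32 + 16 + 2 + 1, so H^51 ≡ 165·297·22·44 ≡ 264 (mod 319)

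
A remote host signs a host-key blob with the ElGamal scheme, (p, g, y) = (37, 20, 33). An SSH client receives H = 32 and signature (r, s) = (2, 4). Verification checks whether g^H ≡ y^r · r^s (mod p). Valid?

yes

Left side g^H mod p:
Squares mod 37: 20^1≡20, 20^2≡30, 20^4≡12, 20^8≡33, 20^16≡16, 20^32≡34
20^32 ≡ 34 (mod 37)
Right side y^r · r^s mod p:
Squares mod 37: 33^1≡33, 33^2≡16
33^2 ≡ 16 (mod 37)
Squares mod 37: 2^1≡2, 2^2≡4, 2^4≡16
2^4 ≡ 16 (mod 37)
16·16 = 256 ≡ 34 (mod 37)
34 ≡ 34 (mod 37), so the signature is genuine.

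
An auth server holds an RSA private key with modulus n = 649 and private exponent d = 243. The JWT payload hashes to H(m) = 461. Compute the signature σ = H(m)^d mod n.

(H(m))^2 ≡ 461^2 = 212521 ≡ 298
(H(m))^4 ≡ 298^2 = 88804 ≡ 540
(H(m))^8 ≡ 540^2 = 291600 ≡ 199
(H(m))^16 ≡ 199^2 = 39601 ≡ 12
(H(m))^32 ≡ 12^2 = 144
(H(m))^64 ≡ 144^2 = 20736 ≡ 617
(H(m))^128 ≡ 617^2 = 380689 ≡ 375
243 = 128 + 64 + 32 + 16 + 2 + 1, so (H(m))^243 ≡ 375·617·144·12·298·461 ≡ 395 (mod 649)

395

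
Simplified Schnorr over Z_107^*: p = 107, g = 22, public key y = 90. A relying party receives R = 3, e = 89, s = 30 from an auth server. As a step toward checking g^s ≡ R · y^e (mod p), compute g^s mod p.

105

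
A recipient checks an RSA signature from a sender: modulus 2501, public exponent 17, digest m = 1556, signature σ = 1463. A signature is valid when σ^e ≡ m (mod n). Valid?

no

σ^2 ≡ 1463^2 = 2140369 ≡ 2014
σ^4 ≡ 2014^2 = 4056196 ≡ 2075
σ^8 ≡ 2075^2 = 4305625 ≡ 1404
σ^16 ≡ 1404^2 = 1971216 ≡ 428
17 = 16 + 1, so σ^17 ≡ 428·1463 ≡ 914 (mod 2501)
σ^17 mod 2501 = 914, but m = 1556.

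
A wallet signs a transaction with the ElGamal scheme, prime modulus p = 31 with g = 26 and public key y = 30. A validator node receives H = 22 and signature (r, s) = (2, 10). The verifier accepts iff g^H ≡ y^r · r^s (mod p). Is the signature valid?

invalid

Left side g^H mod p:
26^2 = 676 ≡ 25
26^4 ≡ 25^2 = 625 ≡ 5
26^8 ≡ 5^2 = 25
26^16 ≡ 25^2 = 625 ≡ 5
22 = 16 + 4 + 2, so 26^22 ≡ 5·5·25 ≡ 5 (mod 31)
Right side y^r · r^s mod p:
30^2 = 900 ≡ 1
2^2 = 4
2^4 ≡ 4^2 = 16
2^8 ≡ 16^2 = 256 ≡ 8
10 = 8 + 2, so 2^10 ≡ 8·4 ≡ 1 (mod 31)
1·1 = 1 ≡ 1 (mod 31)
5 ≠ 1, so verification fails.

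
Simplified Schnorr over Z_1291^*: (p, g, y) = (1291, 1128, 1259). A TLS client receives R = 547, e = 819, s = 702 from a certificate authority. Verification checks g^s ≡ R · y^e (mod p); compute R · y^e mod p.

798

1259^2 = 1585081 ≡ 1024
1259^4 ≡ 1024^2 = 1048576 ≡ 284
1259^8 ≡ 284^2 = 80656 ≡ 614
1259^16 ≡ 614^2 = 376996 ≡ 24
1259^32 ≡ 24^2 = 576
1259^64 ≡ 576^2 = 331776 ≡ 1280
1259^128 ≡ 1280^2 = 1638400 ≡ 121
1259^256 ≡ 121^2 = 14641 ≡ 440
1259^512 ≡ 440^2 = 193600 ≡ 1241
819 = 512 + 256 + 32 + 16 + 2 + 1, so 1259^819 ≡ 1241·440·576·24·1024·1259 ≡ 988 (mod 1291)
R · y^e ≡ 547·988 = 540436 ≡ 798 (mod 1291)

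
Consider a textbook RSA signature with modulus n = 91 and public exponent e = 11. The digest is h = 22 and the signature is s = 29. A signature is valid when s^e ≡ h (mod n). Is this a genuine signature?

s^11 mod 91 = 22
s^11 mod 91 = 22 matches h.

genuine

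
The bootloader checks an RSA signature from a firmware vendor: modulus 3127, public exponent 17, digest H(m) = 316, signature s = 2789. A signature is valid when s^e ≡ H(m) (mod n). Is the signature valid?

valid

s^2 ≡ 2789^2 = 7778521 ≡ 1672
s^4 ≡ 1672^2 = 2795584 ≡ 46
s^8 ≡ 46^2 = 2116
s^16 ≡ 2116^2 = 4477456 ≡ 2719
17 = 16 + 1, so s^17 ≡ 2719·2789 ≡ 316 (mod 3127)
Since 316 equals the digest 316, verification succeeds.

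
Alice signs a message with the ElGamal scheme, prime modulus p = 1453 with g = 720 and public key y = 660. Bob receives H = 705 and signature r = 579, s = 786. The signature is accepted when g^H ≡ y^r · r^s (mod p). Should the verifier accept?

Left side g^H mod p:
Squares mod 1453: 720^1≡720, 720^2≡1132, 720^4≡1331, 720^8≡354, 720^16≡358, 720^32≡300, 720^64≡1367, 720^128≡131, 720^256≡1178, 720^512≡69
705 = 512 + 128 + 64 + 1, so 720^705 ≡ 69·131·1367·720 ≡ 720 (mod 1453)
Right side y^r · r^s mod p:
Squares mod 1453: 660^1≡660, 660^2≡1153, 660^4≡1367, 660^8≡131, 660^16≡1178, 660^32≡69, 660^64≡402, 660^128≡321, 660^256≡1331, 660^512≡354
579 = 512 + 64 + 2 + 1, so 660^579 ≡ 354·402·1153·660 ≡ 293 (mod 1453)
Squares mod 1453: 579^1≡579, 579^2≡1051, 579^4≡321, 579^8≡1331, 579^16≡354, 579^32≡358, 579^64≡300, 579^128≡1367, 579^256≡131, 579^512≡1178
786 = 512 + 256 + 16 + 2, so 579^786 ≡ 1178·131·354·1051 ≡ 1099 (mod 1453)
293·1099 = 322007 ≡ 894 (mod 1453)
720 ≠ 894, so verification fails.

reject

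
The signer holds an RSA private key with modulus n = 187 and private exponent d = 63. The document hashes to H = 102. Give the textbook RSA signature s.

H^63 mod 187 = 170

170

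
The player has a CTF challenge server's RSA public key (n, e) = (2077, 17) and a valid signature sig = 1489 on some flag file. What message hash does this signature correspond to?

sig^2 ≡ 1489^2 = 2217121 ≡ 962
sig^4 ≡ 962^2 = 925444 ≡ 1179
sig^8 ≡ 1179^2 = 1390041 ≡ 528
sig^16 ≡ 528^2 = 278784 ≡ 466
17 = 16 + 1, so sig^17 ≡ 466·1489 ≡ 156 (mod 2077)

156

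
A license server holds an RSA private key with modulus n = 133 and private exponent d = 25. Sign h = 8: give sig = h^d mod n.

8

h^2 ≡ 8^2 = 64
h^4 ≡ 64^2 = 4096 ≡ 106
h^8 ≡ 106^2 = 11236 ≡ 64
h^16 ≡ 64^2 = 4096 ≡ 106
25 = 16 + 8 + 1, so h^25 ≡ 106·64·8 ≡ 8 (mod 133)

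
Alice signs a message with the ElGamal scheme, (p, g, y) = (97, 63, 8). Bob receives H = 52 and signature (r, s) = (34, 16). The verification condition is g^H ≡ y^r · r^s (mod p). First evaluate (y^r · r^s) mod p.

Squares mod 97: 8^1≡8, 8^2≡64, 8^4≡22, 8^8≡96, 8^16≡1, 8^32≡1
34 = 32 + 2, so 8^34 ≡ 1·64 ≡ 64 (mod 97)
Squares mod 97: 34^1≡34, 34^2≡89, 34^4≡64, 34^8≡22, 34^16≡96
34^16 ≡ 96 (mod 97)
y^r · r^s ≡ 64·96 = 6144 ≡ 33 (mod 97)

33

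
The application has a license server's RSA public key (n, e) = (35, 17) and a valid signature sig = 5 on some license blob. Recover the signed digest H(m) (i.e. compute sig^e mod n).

sig^2 ≡ 5^2 = 25
sig^4 ≡ 25^2 = 625 ≡ 30
sig^8 ≡ 30^2 = 900 ≡ 25
sig^16 ≡ 25^2 = 625 ≡ 30
17 = 16 + 1, so sig^17 ≡ 30·5 ≡ 10 (mod 35)

10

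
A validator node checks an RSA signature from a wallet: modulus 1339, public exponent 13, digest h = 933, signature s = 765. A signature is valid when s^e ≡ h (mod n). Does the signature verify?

s^2 ≡ 765^2 = 585225 ≡ 82
s^4 ≡ 82^2 = 6724 ≡ 29
s^8 ≡ 29^2 = 841
13 = 8 + 4 + 1, so s^13 ≡ 841·29·765 ≡ 1298 (mod 1339)
s^13 mod 1339 = 1298, but h = 933.

does not verify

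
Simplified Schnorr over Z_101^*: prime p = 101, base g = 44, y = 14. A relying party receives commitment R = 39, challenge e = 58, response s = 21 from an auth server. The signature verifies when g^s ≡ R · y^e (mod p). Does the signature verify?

g^s mod p:
44^2 = 1936 ≡ 17
44^4 ≡ 17^2 = 289 ≡ 87
44^8 ≡ 87^2 = 7569 ≡ 95
44^16 ≡ 95^2 = 9025 ≡ 36
21 = 16 + 4 + 1, so 44^21 ≡ 36·87·44 ≡ 44 (mod 101)
R · y^e mod p:
14^2 = 196 ≡ 95
14^4 ≡ 95^2 = 9025 ≡ 36
14^8 ≡ 36^2 = 1296 ≡ 84
14^16 ≡ 84^2 = 7056 ≡ 87
14^32 ≡ 87^2 = 7569 ≡ 95
58 = 32 + 16 + 8 + 2, so 14^58 ≡ 95·87·84·95 ≡ 84 (mod 101)
39·84 = 3276 ≡ 44 (mod 101)
44 ≡ 44 (mod 101); signature holds.

verifies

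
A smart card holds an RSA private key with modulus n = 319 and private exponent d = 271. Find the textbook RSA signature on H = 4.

125

Squares mod 319: H^1≡4, H^2≡16, H^4≡256, H^8≡141, H^16≡103, H^32≡82, H^64≡25, H^128≡306, H^256≡169
271 = 256 + 8 + 4 + 2 + 1, so H^271 ≡ 169·141·256·16·4 ≡ 125 (mod 319)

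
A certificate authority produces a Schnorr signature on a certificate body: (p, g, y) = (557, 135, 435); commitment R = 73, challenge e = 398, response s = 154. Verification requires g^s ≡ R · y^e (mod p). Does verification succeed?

g^s mod p:
135^2 = 18225 ≡ 401
135^4 ≡ 401^2 = 160801 ≡ 385
135^8 ≡ 385^2 = 148225 ≡ 63
135^16 ≡ 63^2 = 3969 ≡ 70
135^32 ≡ 70^2 = 4900 ≡ 444
135^64 ≡ 444^2 = 197136 ≡ 515
135^128 ≡ 515^2 = 265225 ≡ 93
154 = 128 + 16 + 8 + 2, so 135^154 ≡ 93·70·63·401 ≡ 82 (mod 557)
R · y^e mod p:
435^2 = 189225 ≡ 402
435^4 ≡ 402^2 = 161604 ≡ 74
435^8 ≡ 74^2 = 5476 ≡ 463
435^16 ≡ 463^2 = 214369 ≡ 481
435^32 ≡ 481^2 = 231361 ≡ 206
435^64 ≡ 206^2 = 42436 ≡ 104
435^128 ≡ 104^2 = 10816 ≡ 233
435^256 ≡ 233^2 = 54289 ≡ 260
398 = 256 + 128 + 8 + 4 + 2, so 435^398 ≡ 260·233·463·74·402 ≡ 39 (mod 557)
73·39 = 2847 ≡ 62 (mod 557)
82 ≠ 62; the check fails.

fails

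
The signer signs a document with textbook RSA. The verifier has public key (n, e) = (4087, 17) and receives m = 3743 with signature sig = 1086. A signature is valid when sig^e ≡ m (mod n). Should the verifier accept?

sig^2 ≡ 1086^2 = 1179396 ≡ 2340
sig^4 ≡ 2340^2 = 5475600 ≡ 3107
sig^8 ≡ 3107^2 = 9653449 ≡ 4042
sig^16 ≡ 4042^2 = 16337764 ≡ 2025
17 = 16 + 1, so sig^17 ≡ 2025·1086 ≡ 344 (mod 4087)
sig^17 mod 4087 = 344, but m = 3743.

reject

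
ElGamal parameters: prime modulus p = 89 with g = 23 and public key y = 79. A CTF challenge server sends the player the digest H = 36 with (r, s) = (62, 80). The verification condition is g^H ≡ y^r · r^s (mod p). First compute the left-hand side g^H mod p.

23^36 mod 89 = 44

44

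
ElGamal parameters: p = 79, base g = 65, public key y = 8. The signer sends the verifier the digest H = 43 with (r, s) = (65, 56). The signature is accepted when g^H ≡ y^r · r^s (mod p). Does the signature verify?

verifies

Left side g^H mod p:
65^2 = 4225 ≡ 38
65^4 ≡ 38^2 = 1444 ≡ 22
65^8 ≡ 22^2 = 484 ≡ 10
65^16 ≡ 10^2 = 100 ≡ 21
65^32 ≡ 21^2 = 441 ≡ 46
43 = 32 + 8 + 2 + 1, so 65^43 ≡ 46·10·38·65 ≡ 22 (mod 79)
Right side y^r · r^s mod p:
8^2 = 64
8^4 ≡ 64^2 = 4096 ≡ 67
8^8 ≡ 67^2 = 4489 ≡ 65
8^16 ≡ 65^2 = 4225 ≡ 38
8^32 ≡ 38^2 = 1444 ≡ 22
8^64 ≡ 22^2 = 484 ≡ 10
65 = 64 + 1, so 8^65 ≡ 10·8 ≡ 1 (mod 79)
65^2 = 4225 ≡ 38
65^4 ≡ 38^2 = 1444 ≡ 22
65^8 ≡ 22^2 = 484 ≡ 10
65^16 ≡ 10^2 = 100 ≡ 21
65^32 ≡ 21^2 = 441 ≡ 46
56 = 32 + 16 + 8, so 65^56 ≡ 46·21·10 ≡ 22 (mod 79)
1·22 = 22 ≡ 22 (mod 79)
22 ≡ 22 (mod 79), so the signature is genuine.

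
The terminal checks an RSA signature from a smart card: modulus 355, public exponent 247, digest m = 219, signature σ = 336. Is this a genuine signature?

σ^247 mod 355 = 136
136 ≠ 219, so verification fails.

forged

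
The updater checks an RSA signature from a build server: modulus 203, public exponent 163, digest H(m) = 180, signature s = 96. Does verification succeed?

Squares mod 203: s^1≡96, s^2≡81, s^4≡65, s^8≡165, s^16≡23, s^32≡123, s^64≡107, s^128≡81
163 = 128 + 32 + 2 + 1, so s^163 ≡ 81·123·81·96 ≡ 180 (mod 203)
180 = H(m), so the signature checks out.

passes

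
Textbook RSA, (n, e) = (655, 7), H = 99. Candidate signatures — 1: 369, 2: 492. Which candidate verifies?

1

Candidate 1: 369^2 = 136161 ≡ 576; 369^4 ≡ 576^2 = 331776 ≡ 346; 7 = 4 + 2 + 1, so 369^7 ≡ 346·576·369 ≡ 99 (mod 655)
  → matches H = 99
Candidate 2: 492^2 = 242064 ≡ 369; 492^4 ≡ 369^2 = 136161 ≡ 576; 7 = 4 + 2 + 1, so 492^7 ≡ 576·369·492 ≡ 243 (mod 655)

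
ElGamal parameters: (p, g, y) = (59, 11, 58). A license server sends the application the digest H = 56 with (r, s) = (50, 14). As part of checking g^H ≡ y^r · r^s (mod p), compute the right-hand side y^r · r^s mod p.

20

58^2 = 3364 ≡ 1
58^4 ≡ 1^2 = 1
58^8 ≡ 1^2 = 1
58^16 ≡ 1^2 = 1
58^32 ≡ 1^2 = 1
50 = 32 + 16 + 2, so 58^50 ≡ 1·1·1 ≡ 1 (mod 59)
50^2 = 2500 ≡ 22
50^4 ≡ 22^2 = 484 ≡ 12
50^8 ≡ 12^2 = 144 ≡ 26
14 = 8 + 4 + 2, so 50^14 ≡ 26·12·22 ≡ 20 (mod 59)
y^r · r^s ≡ 1·20 = 20 ≡ 20 (mod 59)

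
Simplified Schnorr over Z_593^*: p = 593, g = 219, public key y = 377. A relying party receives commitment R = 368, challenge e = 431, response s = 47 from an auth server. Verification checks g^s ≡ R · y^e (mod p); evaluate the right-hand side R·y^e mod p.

127

Squares mod 593: 377^1≡377, 377^2≡402, 377^4≡308, 377^8≡577, 377^16≡256, 377^32≡306, 377^64≡535, 377^128≡399, 377^256≡277
431 = 256 + 128 + 32 + 8 + 4 + 2 + 1, so 377^431 ≡ 277·399·306·577·308·402·377 ≡ 234 (mod 593)
R · y^e ≡ 368·234 = 86112 ≡ 127 (mod 593)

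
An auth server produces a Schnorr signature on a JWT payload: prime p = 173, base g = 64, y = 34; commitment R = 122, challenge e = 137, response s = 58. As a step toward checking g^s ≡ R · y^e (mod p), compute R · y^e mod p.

34^2 = 1156 ≡ 118
34^4 ≡ 118^2 = 13924 ≡ 84
34^8 ≡ 84^2 = 7056 ≡ 136
34^16 ≡ 136^2 = 18496 ≡ 158
34^32 ≡ 158^2 = 24964 ≡ 52
34^64 ≡ 52^2 = 2704 ≡ 109
34^128 ≡ 109^2 = 11881 ≡ 117
137 = 128 + 8 + 1, so 34^137 ≡ 117·136·34 ≡ 37 (mod 173)
R · y^e ≡ 122·37 = 4514 ≡ 16 (mod 173)

16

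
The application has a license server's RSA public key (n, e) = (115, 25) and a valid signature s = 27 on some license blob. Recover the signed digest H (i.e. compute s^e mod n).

s^2 ≡ 27^2 = 729 ≡ 39
s^4 ≡ 39^2 = 1521 ≡ 26
s^8 ≡ 26^2 = 676 ≡ 101
s^16 ≡ 101^2 = 10201 ≡ 81
25 = 16 + 8 + 1, so s^25 ≡ 81·101·27 ≡ 87 (mod 115)

87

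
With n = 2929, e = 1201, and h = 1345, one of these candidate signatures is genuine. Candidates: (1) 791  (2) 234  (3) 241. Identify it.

2

Candidate 1: Squares mod 2929: 791^1≡791, 791^2≡1804, 791^4≡297, 791^8≡339, 791^16≡690, 791^32≡1602, 791^64≡600, 791^128≡2662, 791^256≡993, 791^512≡1905, 791^1024≡2923; 1201 = 1024 + 128 + 32 + 16 + 1, so 791^1201 ≡ 2923·2662·1602·690·791 ≡ 84 (mod 2929)
Candidate 2: Squares mod 2929: 234^1≡234, 234^2≡2034, 234^4≡1408, 234^8≡2460, 234^16≡286, 234^32≡2713, 234^64≡2721, 234^128≡2258, 234^256≡2104, 234^512≡1097, 234^1024≡2519; 1201 = 1024 + 128 + 32 + 16 + 1, so 234^1201 ≡ 2519·2258·2713·286·234 ≡ 1345 (mod 2929)
  → matches h = 1345
Candidate 3: Squares mod 2929: 241^1≡241, 241^2≡2430, 241^4≡36, 241^8≡1296, 241^16≡1299, 241^32≡297, 241^64≡339, 241^128≡690, 241^256≡1602, 241^512≡600, 241^1024≡2662; 1201 = 1024 + 128 + 32 + 16 + 1, so 241^1201 ≡ 2662·690·297·1299·241 ≡ 544 (mod 2929)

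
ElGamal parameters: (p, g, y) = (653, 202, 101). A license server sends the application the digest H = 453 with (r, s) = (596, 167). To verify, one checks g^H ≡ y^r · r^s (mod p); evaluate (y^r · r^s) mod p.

41

101^2 = 10201 ≡ 406
101^4 ≡ 406^2 = 164836 ≡ 280
101^8 ≡ 280^2 = 78400 ≡ 40
101^16 ≡ 40^2 = 1600 ≡ 294
101^32 ≡ 294^2 = 86436 ≡ 240
101^64 ≡ 240^2 = 57600 ≡ 136
101^128 ≡ 136^2 = 18496 ≡ 212
101^256 ≡ 212^2 = 44944 ≡ 540
101^512 ≡ 540^2 = 291600 ≡ 362
596 = 512 + 64 + 16 + 4, so 101^596 ≡ 362·136·294·280 ≡ 346 (mod 653)
596^2 = 355216 ≡ 637
596^4 ≡ 637^2 = 405769 ≡ 256
596^8 ≡ 256^2 = 65536 ≡ 236
596^16 ≡ 236^2 = 55696 ≡ 191
596^32 ≡ 191^2 = 36481 ≡ 566
596^64 ≡ 566^2 = 320356 ≡ 386
596^128 ≡ 386^2 = 148996 ≡ 112
167 = 128 + 32 + 4 + 2 + 1, so 596^167 ≡ 112·566·256·637·596 ≡ 270 (mod 653)
y^r · r^s ≡ 346·270 = 93420 ≡ 41 (mod 653)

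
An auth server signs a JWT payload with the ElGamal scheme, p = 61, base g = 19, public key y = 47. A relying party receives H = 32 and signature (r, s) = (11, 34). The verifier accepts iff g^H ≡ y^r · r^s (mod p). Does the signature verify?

does not verify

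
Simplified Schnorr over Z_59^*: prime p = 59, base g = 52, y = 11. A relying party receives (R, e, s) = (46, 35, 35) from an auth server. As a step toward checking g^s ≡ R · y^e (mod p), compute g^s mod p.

56

Squares mod 59: 52^1≡52, 52^2≡49, 52^4≡41, 52^8≡29, 52^16≡15, 52^32≡48
35 = 32 + 2 + 1, so 52^35 ≡ 48·49·52 ≡ 56 (mod 59)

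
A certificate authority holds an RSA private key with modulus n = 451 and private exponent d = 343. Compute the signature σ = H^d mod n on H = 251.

289

Squares mod 451: H^1≡251, H^2≡312, H^4≡379, H^8≡223, H^16≡119, H^32≡180, H^64≡379, H^128≡223, H^256≡119
343 = 256 + 64 + 16 + 4 + 2 + 1, so H^343 ≡ 119·379·119·379·312·251 ≡ 289 (mod 451)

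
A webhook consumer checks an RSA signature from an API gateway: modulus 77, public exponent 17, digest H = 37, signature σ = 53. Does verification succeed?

Squares mod 77: σ^1≡53, σ^2≡37, σ^4≡60, σ^8≡58, σ^16≡53
17 = 16 + 1, so σ^17 ≡ 53·53 ≡ 37 (mod 77)
37 = H, so the signature checks out.

passes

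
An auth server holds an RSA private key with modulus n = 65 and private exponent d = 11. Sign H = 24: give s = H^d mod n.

H^2 ≡ 24^2 = 576 ≡ 56
H^4 ≡ 56^2 = 3136 ≡ 16
H^8 ≡ 16^2 = 256 ≡ 61
11 = 8 + 2 + 1, so H^11 ≡ 61·56·24 ≡ 19 (mod 65)

19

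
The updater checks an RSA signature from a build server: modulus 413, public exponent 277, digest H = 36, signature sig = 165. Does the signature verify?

does not verify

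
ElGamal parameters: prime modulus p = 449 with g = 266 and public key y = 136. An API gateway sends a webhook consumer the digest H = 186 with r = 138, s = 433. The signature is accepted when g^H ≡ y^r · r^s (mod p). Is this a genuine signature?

forged

Left side g^H mod p:
266^2 = 70756 ≡ 263
266^4 ≡ 263^2 = 69169 ≡ 23
266^8 ≡ 23^2 = 529 ≡ 80
266^16 ≡ 80^2 = 6400 ≡ 114
266^32 ≡ 114^2 = 12996 ≡ 424
266^64 ≡ 424^2 = 179776 ≡ 176
266^128 ≡ 176^2 = 30976 ≡ 444
186 = 128 + 32 + 16 + 8 + 2, so 266^186 ≡ 444·424·114·80·263 ≡ 250 (mod 449)
Right side y^r · r^s mod p:
136^2 = 18496 ≡ 87
136^4 ≡ 87^2 = 7569 ≡ 385
136^8 ≡ 385^2 = 148225 ≡ 55
136^16 ≡ 55^2 = 3025 ≡ 331
136^32 ≡ 331^2 = 109561 ≡ 5
136^64 ≡ 5^2 = 25
136^128 ≡ 25^2 = 625 ≡ 176
138 = 128 + 8 + 2, so 136^138 ≡ 176·55·87 ≡ 285 (mod 449)
138^2 = 19044 ≡ 186
138^4 ≡ 186^2 = 34596 ≡ 23
138^8 ≡ 23^2 = 529 ≡ 80
138^16 ≡ 80^2 = 6400 ≡ 114
138^32 ≡ 114^2 = 12996 ≡ 424
138^64 ≡ 424^2 = 179776 ≡ 176
138^128 ≡ 176^2 = 30976 ≡ 444
138^256 ≡ 444^2 = 197136 ≡ 25
433 = 256 + 128 + 32 + 16 + 1, so 138^433 ≡ 25·444·424·114·138 ≡ 143 (mod 449)
285·143 = 40755 ≡ 345 (mod 449)
250 ≠ 345, so verification fails.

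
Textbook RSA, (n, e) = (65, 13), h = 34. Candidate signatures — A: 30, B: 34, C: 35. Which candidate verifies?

Candidate A: Squares mod 65: 30^1≡30, 30^2≡55, 30^4≡35, 30^8≡55; 13 = 8 + 4 + 1, so 30^13 ≡ 55·35·30 ≡ 30 (mod 65)
Candidate B: Squares mod 65: 34^1≡34, 34^2≡51, 34^4≡1, 34^8≡1; 13 = 8 + 4 + 1, so 34^13 ≡ 1·1·34 ≡ 34 (mod 65)
  → matches h = 34
Candidate C: Squares mod 65: 35^1≡35, 35^2≡55, 35^4≡35, 35^8≡55; 13 = 8 + 4 + 1, so 35^13 ≡ 55·35·35 ≡ 35 (mod 65)

B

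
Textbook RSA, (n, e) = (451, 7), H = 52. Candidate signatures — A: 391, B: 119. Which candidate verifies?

Candidate A: 391^2 = 152881 ≡ 443; 391^4 ≡ 443^2 = 196249 ≡ 64; 7 = 4 + 2 + 1, so 391^7 ≡ 64·443·391 ≡ 52 (mod 451)
  → matches H = 52
Candidate B: 119^2 = 14161 ≡ 180; 119^4 ≡ 180^2 = 32400 ≡ 379; 7 = 4 + 2 + 1, so 119^7 ≡ 379·180·119 ≡ 180 (mod 451)

A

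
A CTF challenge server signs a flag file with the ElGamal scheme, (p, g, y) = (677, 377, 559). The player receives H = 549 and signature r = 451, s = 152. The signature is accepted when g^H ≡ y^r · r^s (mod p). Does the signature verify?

verifies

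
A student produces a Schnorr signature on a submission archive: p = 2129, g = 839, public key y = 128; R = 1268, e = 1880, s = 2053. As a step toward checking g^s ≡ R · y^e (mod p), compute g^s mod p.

839

839^2053 mod 2129 = 839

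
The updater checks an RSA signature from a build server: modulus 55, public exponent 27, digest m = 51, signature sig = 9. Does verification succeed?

sig^2 ≡ 9^2 = 81 ≡ 26
sig^4 ≡ 26^2 = 676 ≡ 16
sig^8 ≡ 16^2 = 256 ≡ 36
sig^16 ≡ 36^2 = 1296 ≡ 31
27 = 16 + 8 + 2 + 1, so sig^27 ≡ 31·36·26·9 ≡ 4 (mod 55)
The recovered value 4 does not match the digest 51.

fails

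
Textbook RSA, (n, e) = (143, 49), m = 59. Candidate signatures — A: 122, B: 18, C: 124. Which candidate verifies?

Candidate A: Squares mod 143: 122^1≡122, 122^2≡12, 122^4≡1, 122^8≡1, 122^16≡1, 122^32≡1; 49 = 32 + 16 + 1, so 122^49 ≡ 1·1·122 ≡ 122 (mod 143)
Candidate B: Squares mod 143: 18^1≡18, 18^2≡38, 18^4≡14, 18^8≡53, 18^16≡92, 18^32≡27; 49 = 32 + 16 + 1, so 18^49 ≡ 27·92·18 ≡ 96 (mod 143)
Candidate C: Squares mod 143: 124^1≡124, 124^2≡75, 124^4≡48, 124^8≡16, 124^16≡113, 124^32≡42; 49 = 32 + 16 + 1, so 124^49 ≡ 42·113·124 ≡ 59 (mod 143)
  → matches m = 59

C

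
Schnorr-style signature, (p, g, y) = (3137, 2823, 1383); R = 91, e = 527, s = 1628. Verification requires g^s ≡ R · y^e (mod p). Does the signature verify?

does not verify

g^s mod p:
Squares mod 3137: 2823^1≡2823, 2823^2≡1349, 2823^4≡341, 2823^8≡212, 2823^16≡1026, 2823^32≡1781, 2823^64≡454, 2823^128≡2211, 2823^256≡1075, 2823^512≡1209, 2823^1024≡2976
1628 = 1024 + 512 + 64 + 16 + 8 + 4, so 2823^1628 ≡ 2976·1209·454·1026·212·341 ≡ 2062 (mod 3137)
R · y^e mod p:
Squares mod 3137: 1383^1≡1383, 1383^2≡2256, 1383^4≡1322, 1383^8≡375, 1383^16≡2597, 1383^32≡2996, 1383^64≡1059, 1383^128≡1572, 1383^256≡2365, 1383^512≡3091
527 = 512 + 8 + 4 + 2 + 1, so 1383^527 ≡ 3091·375·1322·2256·1383 ≡ 644 (mod 3137)
91·644 = 58604 ≡ 2138 (mod 3137)
2062 ≠ 2138; the check fails.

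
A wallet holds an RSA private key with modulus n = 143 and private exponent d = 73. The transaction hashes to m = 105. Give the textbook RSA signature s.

40

m^2 ≡ 105^2 = 11025 ≡ 14
m^4 ≡ 14^2 = 196 ≡ 53
m^8 ≡ 53^2 = 2809 ≡ 92
m^16 ≡ 92^2 = 8464 ≡ 27
m^32 ≡ 27^2 = 729 ≡ 14
m^64 ≡ 14^2 = 196 ≡ 53
73 = 64 + 8 + 1, so m^73 ≡ 53·92·105 ≡ 40 (mod 143)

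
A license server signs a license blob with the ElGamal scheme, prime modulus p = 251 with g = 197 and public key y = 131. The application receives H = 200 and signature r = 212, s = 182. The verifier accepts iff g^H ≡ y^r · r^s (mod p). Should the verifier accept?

Left side g^H mod p:
Squares mod 251: 197^1≡197, 197^2≡155, 197^4≡180, 197^8≡21, 197^16≡190, 197^32≡207, 197^64≡179, 197^128≡164
200 = 128 + 64 + 8, so 197^200 ≡ 164·179·21 ≡ 20 (mod 251)
Right side y^r · r^s mod p:
Squares mod 251: 131^1≡131, 131^2≡93, 131^4≡115, 131^8≡173, 131^16≡60, 131^32≡86, 131^64≡117, 131^128≡135
212 = 128 + 64 + 16 + 4, so 131^212 ≡ 135·117·60·115 ≡ 45 (mod 251)
Squares mod 251: 212^1≡212, 212^2≡15, 212^4≡225, 212^8≡174, 212^16≡156, 212^32≡240, 212^64≡121, 212^128≡83
182 = 128 + 32 + 16 + 4 + 2, so 212^182 ≡ 83·240·156·225·15 ≡ 118 (mod 251)
45·118 = 5310 ≡ 39 (mod 251)
20 ≠ 39, so verification fails.

reject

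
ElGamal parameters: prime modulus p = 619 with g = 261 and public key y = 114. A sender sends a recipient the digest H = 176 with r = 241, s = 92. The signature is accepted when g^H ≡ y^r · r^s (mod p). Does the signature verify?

Left side g^H mod p:
261^2 = 68121 ≡ 31
261^4 ≡ 31^2 = 961 ≡ 342
261^8 ≡ 342^2 = 116964 ≡ 592
261^16 ≡ 592^2 = 350464 ≡ 110
261^32 ≡ 110^2 = 12100 ≡ 339
261^64 ≡ 339^2 = 114921 ≡ 406
261^128 ≡ 406^2 = 164836 ≡ 182
176 = 128 + 32 + 16, so 261^176 ≡ 182·339·110 ≡ 64 (mod 619)
Right side y^r · r^s mod p:
114^2 = 12996 ≡ 616
114^4 ≡ 616^2 = 379456 ≡ 9
114^8 ≡ 9^2 = 81
114^16 ≡ 81^2 = 6561 ≡ 371
114^32 ≡ 371^2 = 137641 ≡ 223
114^64 ≡ 223^2 = 49729 ≡ 209
114^128 ≡ 209^2 = 43681 ≡ 351
241 = 128 + 64 + 32 + 16 + 1, so 114^241 ≡ 351·209·223·371·114 ≡ 490 (mod 619)
241^2 = 58081 ≡ 514
241^4 ≡ 514^2 = 264196 ≡ 502
241^8 ≡ 502^2 = 252004 ≡ 71
241^16 ≡ 71^2 = 5041 ≡ 89
241^32 ≡ 89^2 = 7921 ≡ 493
241^64 ≡ 493^2 = 243049 ≡ 401
92 = 64 + 16 + 8 + 4, so 241^92 ≡ 401·89·71·502 ≡ 289 (mod 619)
490·289 = 141610 ≡ 478 (mod 619)
64 ≠ 478, so verification fails.

does not verify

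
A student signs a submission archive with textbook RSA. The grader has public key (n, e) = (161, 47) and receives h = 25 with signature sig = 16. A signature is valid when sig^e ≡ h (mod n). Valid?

yes

Squares mod 161: sig^1≡16, sig^2≡95, sig^4≡9, sig^8≡81, sig^16≡121, sig^32≡151
47 = 32 + 8 + 4 + 2 + 1, so sig^47 ≡ 151·81·9·95·16 ≡ 25 (mod 161)
sig^47 mod 161 = 25 matches h.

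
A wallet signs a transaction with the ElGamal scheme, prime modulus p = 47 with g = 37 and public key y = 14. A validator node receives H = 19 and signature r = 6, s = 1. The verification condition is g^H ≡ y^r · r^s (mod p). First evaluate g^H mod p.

37^2 = 1369 ≡ 6
37^4 ≡ 6^2 = 36
37^8 ≡ 36^2 = 1296 ≡ 27
37^16 ≡ 27^2 = 729 ≡ 24
19 = 16 + 2 + 1, so 37^19 ≡ 24·6·37 ≡ 17 (mod 47)

17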